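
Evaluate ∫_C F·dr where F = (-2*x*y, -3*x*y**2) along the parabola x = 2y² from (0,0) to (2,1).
-22/5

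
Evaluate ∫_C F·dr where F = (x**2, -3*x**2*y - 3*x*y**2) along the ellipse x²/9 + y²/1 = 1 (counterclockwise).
-9*pi/4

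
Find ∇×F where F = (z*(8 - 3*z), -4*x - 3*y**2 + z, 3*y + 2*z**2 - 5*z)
(2, 8 - 6*z, -4)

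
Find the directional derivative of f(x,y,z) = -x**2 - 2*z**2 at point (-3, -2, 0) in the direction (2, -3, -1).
6*sqrt(14)/7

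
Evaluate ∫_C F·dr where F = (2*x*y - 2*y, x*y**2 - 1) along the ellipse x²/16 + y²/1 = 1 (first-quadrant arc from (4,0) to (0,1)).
-35/3 + 9*pi/4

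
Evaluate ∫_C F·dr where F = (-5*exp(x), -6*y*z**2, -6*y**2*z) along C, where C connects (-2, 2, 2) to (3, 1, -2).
-5*exp(3) + 5*exp(-2) + 36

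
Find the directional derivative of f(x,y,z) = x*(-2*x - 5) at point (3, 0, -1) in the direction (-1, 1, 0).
17*sqrt(2)/2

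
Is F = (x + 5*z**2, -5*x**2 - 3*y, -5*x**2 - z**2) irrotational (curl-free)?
No, ∇×F = (0, 10*x + 10*z, -10*x)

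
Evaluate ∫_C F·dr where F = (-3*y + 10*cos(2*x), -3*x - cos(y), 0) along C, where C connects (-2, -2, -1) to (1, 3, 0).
5*sin(4) - sin(3) + 3 + 4*sin(2)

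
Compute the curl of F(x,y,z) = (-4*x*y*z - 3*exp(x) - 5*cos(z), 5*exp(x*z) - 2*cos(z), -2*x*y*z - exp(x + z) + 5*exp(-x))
(-2*x*z - 5*x*exp(x*z) - 2*sin(z), -4*x*y + 2*y*z + exp(x + z) + 5*sin(z) + 5*exp(-x), z*(4*x + 5*exp(x*z)))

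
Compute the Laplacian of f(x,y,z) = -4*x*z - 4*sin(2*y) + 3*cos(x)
16*sin(2*y) - 3*cos(x)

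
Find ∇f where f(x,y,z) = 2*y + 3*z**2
(0, 2, 6*z)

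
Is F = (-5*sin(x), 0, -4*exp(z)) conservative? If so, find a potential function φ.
Yes, F is conservative. φ = -4*exp(z) + 5*cos(x)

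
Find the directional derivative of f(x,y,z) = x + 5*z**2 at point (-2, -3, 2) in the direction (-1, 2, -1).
-7*sqrt(6)/2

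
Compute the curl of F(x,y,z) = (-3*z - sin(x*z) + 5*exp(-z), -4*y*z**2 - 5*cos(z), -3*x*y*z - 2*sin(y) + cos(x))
(-3*x*z + 8*y*z - 5*sin(z) - 2*cos(y), -x*cos(x*z) + 3*y*z + sin(x) - 3 - 5*exp(-z), 0)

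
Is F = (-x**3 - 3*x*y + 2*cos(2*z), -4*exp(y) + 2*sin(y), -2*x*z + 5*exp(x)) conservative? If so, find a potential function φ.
No, ∇×F = (0, 2*z - 5*exp(x) - 4*sin(2*z), 3*x) ≠ 0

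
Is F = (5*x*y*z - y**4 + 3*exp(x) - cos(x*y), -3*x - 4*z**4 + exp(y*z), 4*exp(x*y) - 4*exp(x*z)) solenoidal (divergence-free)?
No, ∇·F = -4*x*exp(x*z) + 5*y*z + y*sin(x*y) + z*exp(y*z) + 3*exp(x)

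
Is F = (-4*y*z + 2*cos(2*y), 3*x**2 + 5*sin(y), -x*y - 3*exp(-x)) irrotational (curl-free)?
No, ∇×F = (-x, -3*y - 3*exp(-x), 6*x + 4*z + 4*sin(2*y))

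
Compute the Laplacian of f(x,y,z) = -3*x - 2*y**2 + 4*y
-4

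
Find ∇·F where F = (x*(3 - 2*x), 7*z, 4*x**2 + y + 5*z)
8 - 4*x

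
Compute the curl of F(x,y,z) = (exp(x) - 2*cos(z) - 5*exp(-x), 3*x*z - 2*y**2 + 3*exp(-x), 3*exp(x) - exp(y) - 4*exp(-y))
(-3*x - exp(y) + 4*exp(-y), -3*exp(x) + 2*sin(z), 3*z - 3*exp(-x))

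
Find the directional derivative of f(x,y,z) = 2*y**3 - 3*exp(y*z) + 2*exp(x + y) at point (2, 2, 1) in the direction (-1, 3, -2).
sqrt(14)*(3*exp(2) + 72 + 4*exp(4))/14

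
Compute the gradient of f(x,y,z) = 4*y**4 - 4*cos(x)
(4*sin(x), 16*y**3, 0)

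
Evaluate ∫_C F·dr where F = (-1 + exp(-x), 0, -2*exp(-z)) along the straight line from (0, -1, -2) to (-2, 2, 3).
-3*exp(2) + 2*exp(-3) + 3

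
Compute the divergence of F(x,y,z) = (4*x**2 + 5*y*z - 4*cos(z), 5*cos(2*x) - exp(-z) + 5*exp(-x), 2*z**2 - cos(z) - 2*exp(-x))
8*x + 4*z + sin(z)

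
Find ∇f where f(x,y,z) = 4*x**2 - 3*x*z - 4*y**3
(8*x - 3*z, -12*y**2, -3*x)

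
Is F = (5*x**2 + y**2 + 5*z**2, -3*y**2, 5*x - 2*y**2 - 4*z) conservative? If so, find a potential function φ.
No, ∇×F = (-4*y, 10*z - 5, -2*y) ≠ 0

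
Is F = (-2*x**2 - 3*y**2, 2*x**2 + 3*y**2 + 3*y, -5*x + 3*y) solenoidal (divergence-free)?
No, ∇·F = -4*x + 6*y + 3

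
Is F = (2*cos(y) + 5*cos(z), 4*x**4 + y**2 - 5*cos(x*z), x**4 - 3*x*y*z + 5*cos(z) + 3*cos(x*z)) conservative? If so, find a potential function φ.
No, ∇×F = (-x*(3*z + 5*sin(x*z)), -4*x**3 + 3*y*z + 3*z*sin(x*z) - 5*sin(z), 16*x**3 + 5*z*sin(x*z) + 2*sin(y)) ≠ 0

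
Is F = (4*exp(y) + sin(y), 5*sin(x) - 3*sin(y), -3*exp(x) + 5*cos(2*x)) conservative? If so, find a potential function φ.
No, ∇×F = (0, 3*exp(x) + 10*sin(2*x), -4*exp(y) + 5*cos(x) - cos(y)) ≠ 0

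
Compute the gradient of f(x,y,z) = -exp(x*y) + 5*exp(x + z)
(-y*exp(x*y) + 5*exp(x + z), -x*exp(x*y), 5*exp(x + z))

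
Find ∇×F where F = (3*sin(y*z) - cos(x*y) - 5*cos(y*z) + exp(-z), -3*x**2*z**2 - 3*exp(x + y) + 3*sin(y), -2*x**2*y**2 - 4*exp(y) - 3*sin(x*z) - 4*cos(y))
(-4*x**2*y + 6*x**2*z - 4*exp(y) + 4*sin(y), 4*x*y**2 + 5*y*sin(y*z) + 3*y*cos(y*z) + 3*z*cos(x*z) - exp(-z), -6*x*z**2 - x*sin(x*y) - 5*z*sin(y*z) - 3*z*cos(y*z) - 3*exp(x + y))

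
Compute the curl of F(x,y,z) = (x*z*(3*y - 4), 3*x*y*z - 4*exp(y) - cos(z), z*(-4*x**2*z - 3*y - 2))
(-3*x*y - 3*z - sin(z), x*(3*y + 8*z**2 - 4), 3*z*(-x + y))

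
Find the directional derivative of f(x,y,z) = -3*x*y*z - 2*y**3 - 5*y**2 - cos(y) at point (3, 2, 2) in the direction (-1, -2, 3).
sqrt(14)*(41 - sin(2))/7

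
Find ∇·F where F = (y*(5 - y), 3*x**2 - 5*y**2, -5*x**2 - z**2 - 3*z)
-10*y - 2*z - 3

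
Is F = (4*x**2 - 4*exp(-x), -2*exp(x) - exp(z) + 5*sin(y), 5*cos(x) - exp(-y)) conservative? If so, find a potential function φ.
No, ∇×F = (exp(z) + exp(-y), 5*sin(x), -2*exp(x)) ≠ 0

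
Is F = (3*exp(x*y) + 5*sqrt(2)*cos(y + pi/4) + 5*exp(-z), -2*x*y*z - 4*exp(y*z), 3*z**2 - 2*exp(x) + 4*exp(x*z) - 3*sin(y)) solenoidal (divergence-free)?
No, ∇·F = -2*x*z + 4*x*exp(x*z) + 3*y*exp(x*y) - 4*z*exp(y*z) + 6*z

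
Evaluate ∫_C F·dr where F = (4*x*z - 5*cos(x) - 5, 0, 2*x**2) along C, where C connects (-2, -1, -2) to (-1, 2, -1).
-5*sin(2) + 5*sin(1) + 9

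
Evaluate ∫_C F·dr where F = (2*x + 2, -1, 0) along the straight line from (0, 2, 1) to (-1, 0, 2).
1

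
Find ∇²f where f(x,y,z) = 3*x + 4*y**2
8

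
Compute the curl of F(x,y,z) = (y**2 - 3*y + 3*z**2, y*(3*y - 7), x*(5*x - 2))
(0, -10*x + 6*z + 2, 3 - 2*y)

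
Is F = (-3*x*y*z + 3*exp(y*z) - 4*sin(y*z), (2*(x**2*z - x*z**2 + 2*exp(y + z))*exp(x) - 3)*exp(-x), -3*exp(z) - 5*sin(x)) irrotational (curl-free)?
No, ∇×F = (-2*x**2 + 4*x*z - 4*exp(y + z), -3*x*y + 3*y*exp(y*z) - 4*y*cos(y*z) + 5*cos(x), 7*x*z - 2*z**2 - 3*z*exp(y*z) + 4*z*cos(y*z) + 3*exp(-x))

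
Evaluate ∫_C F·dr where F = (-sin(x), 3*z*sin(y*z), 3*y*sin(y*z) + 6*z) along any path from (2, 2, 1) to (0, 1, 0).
-5 + 2*cos(2)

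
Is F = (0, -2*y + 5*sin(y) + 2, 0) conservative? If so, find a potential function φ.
Yes, F is conservative. φ = -y**2 + 2*y - 5*cos(y)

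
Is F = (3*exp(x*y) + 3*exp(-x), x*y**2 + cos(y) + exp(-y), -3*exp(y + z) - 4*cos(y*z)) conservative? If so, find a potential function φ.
No, ∇×F = (4*z*sin(y*z) - 3*exp(y + z), 0, -3*x*exp(x*y) + y**2) ≠ 0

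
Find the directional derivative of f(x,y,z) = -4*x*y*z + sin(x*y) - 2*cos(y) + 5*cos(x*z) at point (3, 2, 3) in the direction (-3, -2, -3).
sqrt(22)*(-6*cos(6) - 2*sin(2) + 45*sin(9) + 108)/11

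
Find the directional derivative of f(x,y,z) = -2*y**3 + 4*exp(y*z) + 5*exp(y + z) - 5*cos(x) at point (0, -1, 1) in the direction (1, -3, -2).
sqrt(14)*(-7*E - 4)*exp(-1)/14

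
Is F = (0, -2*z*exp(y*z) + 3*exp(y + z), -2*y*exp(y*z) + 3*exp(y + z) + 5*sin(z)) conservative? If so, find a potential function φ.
Yes, F is conservative. φ = -2*exp(y*z) + 3*exp(y + z) - 5*cos(z)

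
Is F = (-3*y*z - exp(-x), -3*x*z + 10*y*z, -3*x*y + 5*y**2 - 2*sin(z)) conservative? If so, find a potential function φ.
Yes, F is conservative. φ = -3*x*y*z + 5*y**2*z + 2*cos(z) + exp(-x)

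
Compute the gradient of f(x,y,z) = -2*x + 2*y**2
(-2, 4*y, 0)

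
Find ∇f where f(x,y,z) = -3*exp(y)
(0, -3*exp(y), 0)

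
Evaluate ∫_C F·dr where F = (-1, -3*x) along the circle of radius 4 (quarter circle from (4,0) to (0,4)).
4 - 12*pi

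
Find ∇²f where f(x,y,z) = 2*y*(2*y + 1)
8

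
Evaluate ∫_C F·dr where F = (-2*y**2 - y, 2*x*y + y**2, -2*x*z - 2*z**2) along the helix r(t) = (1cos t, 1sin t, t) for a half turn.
-2*pi**3/3 + pi/2 + 8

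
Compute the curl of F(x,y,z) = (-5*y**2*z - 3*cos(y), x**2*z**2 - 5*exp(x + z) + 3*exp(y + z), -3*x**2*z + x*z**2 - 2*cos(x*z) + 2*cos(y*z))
(-2*x**2*z - 2*z*sin(y*z) + 5*exp(x + z) - 3*exp(y + z), 6*x*z - 5*y**2 - z**2 - 2*z*sin(x*z), 2*x*z**2 + 10*y*z - 5*exp(x + z) - 3*sin(y))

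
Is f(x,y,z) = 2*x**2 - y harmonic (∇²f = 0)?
No, ∇²f = 4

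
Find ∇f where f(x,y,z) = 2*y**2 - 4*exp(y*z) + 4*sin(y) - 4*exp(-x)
(4*exp(-x), 4*y - 4*z*exp(y*z) + 4*cos(y), -4*y*exp(y*z))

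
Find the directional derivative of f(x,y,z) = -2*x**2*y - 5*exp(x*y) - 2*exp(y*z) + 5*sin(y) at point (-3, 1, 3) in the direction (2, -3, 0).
sqrt(13)*(-15*exp(3)*cos(1) - 55 + 78*exp(3) + 18*exp(6))*exp(-3)/13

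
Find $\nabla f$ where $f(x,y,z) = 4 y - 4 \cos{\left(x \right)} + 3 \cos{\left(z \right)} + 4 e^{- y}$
(4*sin(x), 4 - 4*exp(-y), -3*sin(z))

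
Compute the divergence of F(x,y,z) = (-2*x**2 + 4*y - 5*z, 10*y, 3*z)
13 - 4*x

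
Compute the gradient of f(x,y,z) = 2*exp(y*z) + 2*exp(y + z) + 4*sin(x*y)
(4*y*cos(x*y), 4*x*cos(x*y) + 2*z*exp(y*z) + 2*exp(y + z), 2*y*exp(y*z) + 2*exp(y + z))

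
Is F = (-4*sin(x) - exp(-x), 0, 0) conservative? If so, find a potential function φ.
Yes, F is conservative. φ = 4*cos(x) + exp(-x)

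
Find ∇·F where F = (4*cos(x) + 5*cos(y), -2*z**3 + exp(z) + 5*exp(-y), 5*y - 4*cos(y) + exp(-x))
-4*sin(x) - 5*exp(-y)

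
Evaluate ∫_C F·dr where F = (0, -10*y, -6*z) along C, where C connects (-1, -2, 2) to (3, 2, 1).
9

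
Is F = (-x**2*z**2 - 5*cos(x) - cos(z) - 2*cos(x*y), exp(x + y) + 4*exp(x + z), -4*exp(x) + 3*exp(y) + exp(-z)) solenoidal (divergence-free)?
No, ∇·F = -2*x*z**2 + 2*y*sin(x*y) + exp(x + y) + 5*sin(x) - exp(-z)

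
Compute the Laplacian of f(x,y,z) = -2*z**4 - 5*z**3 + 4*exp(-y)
-24*z**2 - 30*z + 4*exp(-y)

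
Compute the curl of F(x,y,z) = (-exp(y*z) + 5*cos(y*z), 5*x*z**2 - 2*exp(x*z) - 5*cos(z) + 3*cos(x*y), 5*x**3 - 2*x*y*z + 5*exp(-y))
(-12*x*z + 2*x*exp(x*z) - 5*sin(z) - 5*exp(-y), -15*x**2 + 2*y*z - y*exp(y*z) - 5*y*sin(y*z), -3*y*sin(x*y) + 5*z**2 - 2*z*exp(x*z) + z*exp(y*z) + 5*z*sin(y*z))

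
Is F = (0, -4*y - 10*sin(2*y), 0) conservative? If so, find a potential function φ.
Yes, F is conservative. φ = -2*y**2 + 5*cos(2*y)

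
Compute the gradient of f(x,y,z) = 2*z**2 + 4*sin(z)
(0, 0, 4*z + 4*cos(z))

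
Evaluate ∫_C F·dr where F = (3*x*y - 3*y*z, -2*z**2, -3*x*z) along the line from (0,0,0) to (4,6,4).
-128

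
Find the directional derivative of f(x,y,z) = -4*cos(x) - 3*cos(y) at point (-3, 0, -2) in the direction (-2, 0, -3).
8*sqrt(13)*sin(3)/13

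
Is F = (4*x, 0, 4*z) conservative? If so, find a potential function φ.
Yes, F is conservative. φ = 2*x**2 + 2*z**2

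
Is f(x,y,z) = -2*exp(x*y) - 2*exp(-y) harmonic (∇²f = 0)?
No, ∇²f = -2*x**2*exp(x*y) - 2*y**2*exp(x*y) - 2*exp(-y)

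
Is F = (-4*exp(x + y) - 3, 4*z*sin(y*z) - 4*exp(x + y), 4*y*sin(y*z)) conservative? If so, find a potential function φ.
Yes, F is conservative. φ = -3*x - 4*exp(x + y) - 4*cos(y*z)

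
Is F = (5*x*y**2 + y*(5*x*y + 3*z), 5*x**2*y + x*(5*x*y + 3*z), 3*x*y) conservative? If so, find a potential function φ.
Yes, F is conservative. φ = x*y*(5*x*y + 3*z)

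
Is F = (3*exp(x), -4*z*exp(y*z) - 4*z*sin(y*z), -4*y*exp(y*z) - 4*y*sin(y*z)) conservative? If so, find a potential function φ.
Yes, F is conservative. φ = 3*exp(x) - 4*exp(y*z) + 4*cos(y*z)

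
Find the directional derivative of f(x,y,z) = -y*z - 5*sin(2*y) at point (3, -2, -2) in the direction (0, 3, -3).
-5*sqrt(2)*cos(4)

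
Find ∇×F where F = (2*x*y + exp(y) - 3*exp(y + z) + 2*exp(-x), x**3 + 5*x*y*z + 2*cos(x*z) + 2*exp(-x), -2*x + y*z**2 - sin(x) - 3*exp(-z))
(-5*x*y + 2*x*sin(x*z) + z**2, -3*exp(y + z) + cos(x) + 2, 3*x**2 - 2*x + 5*y*z - 2*z*sin(x*z) - exp(y) + 3*exp(y + z) - 2*exp(-x))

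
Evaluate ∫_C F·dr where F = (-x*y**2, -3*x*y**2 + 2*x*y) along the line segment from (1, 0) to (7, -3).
189/2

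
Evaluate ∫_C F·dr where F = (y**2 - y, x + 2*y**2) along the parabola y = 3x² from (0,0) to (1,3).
104/5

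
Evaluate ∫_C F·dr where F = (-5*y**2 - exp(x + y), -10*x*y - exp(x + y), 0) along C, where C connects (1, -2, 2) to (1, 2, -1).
(1 - exp(4))*exp(-1)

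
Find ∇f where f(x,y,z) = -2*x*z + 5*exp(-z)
(-2*z, 0, -2*x - 5*exp(-z))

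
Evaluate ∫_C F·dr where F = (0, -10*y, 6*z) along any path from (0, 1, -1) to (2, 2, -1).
-15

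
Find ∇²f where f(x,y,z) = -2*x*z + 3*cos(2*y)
-12*cos(2*y)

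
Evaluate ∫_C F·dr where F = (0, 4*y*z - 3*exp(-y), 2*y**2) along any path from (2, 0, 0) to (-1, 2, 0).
-3 + 3*exp(-2)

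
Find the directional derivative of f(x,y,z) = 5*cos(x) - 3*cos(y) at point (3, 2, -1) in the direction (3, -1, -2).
-3*sqrt(14)*(5*sin(3) + sin(2))/14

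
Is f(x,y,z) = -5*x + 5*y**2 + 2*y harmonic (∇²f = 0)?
No, ∇²f = 10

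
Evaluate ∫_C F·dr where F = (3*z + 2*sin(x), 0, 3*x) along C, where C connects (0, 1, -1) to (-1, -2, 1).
-2*cos(1) - 1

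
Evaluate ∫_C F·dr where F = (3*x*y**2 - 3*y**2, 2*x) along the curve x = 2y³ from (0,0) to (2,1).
19/10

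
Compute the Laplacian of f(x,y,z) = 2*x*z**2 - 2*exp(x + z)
4*x - 4*exp(x + z)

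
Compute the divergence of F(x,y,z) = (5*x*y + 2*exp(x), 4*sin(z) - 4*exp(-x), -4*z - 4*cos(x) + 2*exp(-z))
5*y + 2*exp(x) - 4 - 2*exp(-z)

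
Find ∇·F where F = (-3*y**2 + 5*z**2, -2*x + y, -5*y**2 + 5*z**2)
10*z + 1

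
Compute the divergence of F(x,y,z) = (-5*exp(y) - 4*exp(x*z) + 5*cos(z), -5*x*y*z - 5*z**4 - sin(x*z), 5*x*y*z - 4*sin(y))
5*x*y - 5*x*z - 4*z*exp(x*z)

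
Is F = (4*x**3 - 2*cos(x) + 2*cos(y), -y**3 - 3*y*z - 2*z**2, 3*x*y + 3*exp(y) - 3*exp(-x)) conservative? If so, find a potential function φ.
No, ∇×F = (3*x + 3*y + 4*z + 3*exp(y), -3*y - 3*exp(-x), 2*sin(y)) ≠ 0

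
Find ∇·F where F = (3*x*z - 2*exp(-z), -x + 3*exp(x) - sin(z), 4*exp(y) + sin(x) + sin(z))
3*z + cos(z)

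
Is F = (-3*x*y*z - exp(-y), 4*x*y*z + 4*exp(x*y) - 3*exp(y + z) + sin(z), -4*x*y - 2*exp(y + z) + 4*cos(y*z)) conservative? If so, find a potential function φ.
No, ∇×F = (-4*x*y - 4*x - 4*z*sin(y*z) + exp(y + z) - cos(z), y*(4 - 3*x), 3*x*z + 4*y*z + 4*y*exp(x*y) - exp(-y)) ≠ 0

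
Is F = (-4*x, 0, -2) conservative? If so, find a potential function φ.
Yes, F is conservative. φ = -2*x**2 - 2*z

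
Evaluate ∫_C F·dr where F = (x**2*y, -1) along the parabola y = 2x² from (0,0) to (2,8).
24/5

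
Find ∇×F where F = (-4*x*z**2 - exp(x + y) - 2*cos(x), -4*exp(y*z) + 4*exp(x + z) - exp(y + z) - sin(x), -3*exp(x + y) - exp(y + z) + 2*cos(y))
(4*y*exp(y*z) - 3*exp(x + y) - 4*exp(x + z) - 2*sin(y), -8*x*z + 3*exp(x + y), exp(x + y) + 4*exp(x + z) - cos(x))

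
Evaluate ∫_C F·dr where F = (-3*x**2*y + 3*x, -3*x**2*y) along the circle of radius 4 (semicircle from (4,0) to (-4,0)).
96*pi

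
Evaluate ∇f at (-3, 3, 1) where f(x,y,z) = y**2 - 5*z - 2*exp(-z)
(0, 6, -5 + 2*exp(-1))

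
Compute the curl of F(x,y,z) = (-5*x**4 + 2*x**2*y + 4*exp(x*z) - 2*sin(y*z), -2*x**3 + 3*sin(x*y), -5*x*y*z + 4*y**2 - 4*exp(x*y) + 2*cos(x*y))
(-5*x*z - 4*x*exp(x*y) - 2*x*sin(x*y) + 8*y, 4*x*exp(x*z) + 5*y*z + 4*y*exp(x*y) + 2*y*sin(x*y) - 2*y*cos(y*z), -8*x**2 + 3*y*cos(x*y) + 2*z*cos(y*z))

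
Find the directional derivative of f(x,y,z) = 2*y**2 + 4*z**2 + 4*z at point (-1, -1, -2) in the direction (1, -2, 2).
-16/3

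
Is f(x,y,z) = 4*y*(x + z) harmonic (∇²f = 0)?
Yes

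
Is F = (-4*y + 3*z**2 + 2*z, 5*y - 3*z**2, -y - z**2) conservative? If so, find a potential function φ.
No, ∇×F = (6*z - 1, 6*z + 2, 4) ≠ 0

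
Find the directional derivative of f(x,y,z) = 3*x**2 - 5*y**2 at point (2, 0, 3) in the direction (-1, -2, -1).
-2*sqrt(6)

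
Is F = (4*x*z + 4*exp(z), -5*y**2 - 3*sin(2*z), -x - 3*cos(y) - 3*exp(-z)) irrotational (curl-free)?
No, ∇×F = (3*sin(y) + 6*cos(2*z), 4*x + 4*exp(z) + 1, 0)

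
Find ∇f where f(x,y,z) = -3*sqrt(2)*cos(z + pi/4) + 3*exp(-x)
(-3*exp(-x), 0, 3*sqrt(2)*sin(z + pi/4))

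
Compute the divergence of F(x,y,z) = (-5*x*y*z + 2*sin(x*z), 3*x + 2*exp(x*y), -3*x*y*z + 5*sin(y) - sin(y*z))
-3*x*y + 2*x*exp(x*y) - 5*y*z - y*cos(y*z) + 2*z*cos(x*z)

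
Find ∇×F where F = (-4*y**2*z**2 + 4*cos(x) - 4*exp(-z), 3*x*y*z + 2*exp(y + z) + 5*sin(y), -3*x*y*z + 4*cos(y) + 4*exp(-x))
(-3*x*y - 3*x*z - 2*exp(y + z) - 4*sin(y), -8*y**2*z + 3*y*z + 4*exp(-z) + 4*exp(-x), y*z*(8*z + 3))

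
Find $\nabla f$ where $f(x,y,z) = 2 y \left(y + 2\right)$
(0, 4*y + 4, 0)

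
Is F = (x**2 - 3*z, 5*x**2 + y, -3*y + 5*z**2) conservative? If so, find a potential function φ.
No, ∇×F = (-3, -3, 10*x) ≠ 0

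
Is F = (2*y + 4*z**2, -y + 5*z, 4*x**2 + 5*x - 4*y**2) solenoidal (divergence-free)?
No, ∇·F = -1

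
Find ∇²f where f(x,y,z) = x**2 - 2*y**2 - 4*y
-2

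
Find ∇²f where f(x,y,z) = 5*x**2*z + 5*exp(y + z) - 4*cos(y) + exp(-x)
10*z + 10*exp(y + z) + 4*cos(y) + exp(-x)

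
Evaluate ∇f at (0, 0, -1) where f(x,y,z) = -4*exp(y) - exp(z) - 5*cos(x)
(0, -4, -exp(-1))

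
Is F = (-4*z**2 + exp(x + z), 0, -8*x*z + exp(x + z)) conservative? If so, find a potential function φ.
Yes, F is conservative. φ = -4*x*z**2 + exp(x + z)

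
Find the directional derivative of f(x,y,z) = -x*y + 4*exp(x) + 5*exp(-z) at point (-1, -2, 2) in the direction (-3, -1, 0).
sqrt(10)*(-7*E - 12)*exp(-1)/10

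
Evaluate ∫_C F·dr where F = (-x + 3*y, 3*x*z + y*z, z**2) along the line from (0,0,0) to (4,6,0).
28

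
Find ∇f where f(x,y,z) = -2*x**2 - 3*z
(-4*x, 0, -3)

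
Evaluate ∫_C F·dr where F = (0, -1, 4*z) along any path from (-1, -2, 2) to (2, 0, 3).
8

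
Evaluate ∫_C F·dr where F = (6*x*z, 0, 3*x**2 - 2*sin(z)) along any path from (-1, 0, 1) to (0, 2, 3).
-3 + 2*cos(3) - 2*cos(1)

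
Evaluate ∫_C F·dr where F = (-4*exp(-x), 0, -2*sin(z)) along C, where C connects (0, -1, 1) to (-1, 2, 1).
-4 + 4*E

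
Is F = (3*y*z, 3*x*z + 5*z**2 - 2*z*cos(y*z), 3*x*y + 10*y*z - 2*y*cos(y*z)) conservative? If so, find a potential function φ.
Yes, F is conservative. φ = 3*x*y*z + 5*y*z**2 - 2*sin(y*z)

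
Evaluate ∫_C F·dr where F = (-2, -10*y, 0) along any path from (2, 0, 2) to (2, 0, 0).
0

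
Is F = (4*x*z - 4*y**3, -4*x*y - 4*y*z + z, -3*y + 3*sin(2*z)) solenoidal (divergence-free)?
No, ∇·F = -4*x + 6*cos(2*z)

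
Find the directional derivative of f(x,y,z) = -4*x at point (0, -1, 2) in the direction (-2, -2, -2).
4*sqrt(3)/3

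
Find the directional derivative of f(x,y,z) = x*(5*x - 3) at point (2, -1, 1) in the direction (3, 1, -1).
51*sqrt(11)/11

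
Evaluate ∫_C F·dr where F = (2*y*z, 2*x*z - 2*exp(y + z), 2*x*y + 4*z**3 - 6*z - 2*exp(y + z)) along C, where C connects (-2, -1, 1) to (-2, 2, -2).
18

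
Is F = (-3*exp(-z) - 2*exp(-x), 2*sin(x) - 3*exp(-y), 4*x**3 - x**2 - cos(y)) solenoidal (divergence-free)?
No, ∇·F = 3*exp(-y) + 2*exp(-x)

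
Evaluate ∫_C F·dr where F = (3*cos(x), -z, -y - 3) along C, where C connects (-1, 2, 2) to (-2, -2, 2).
-3*sin(2) + 3*sin(1) + 8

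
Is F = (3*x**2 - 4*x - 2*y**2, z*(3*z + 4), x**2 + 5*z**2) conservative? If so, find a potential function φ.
No, ∇×F = (-6*z - 4, -2*x, 4*y) ≠ 0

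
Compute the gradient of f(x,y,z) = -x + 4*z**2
(-1, 0, 8*z)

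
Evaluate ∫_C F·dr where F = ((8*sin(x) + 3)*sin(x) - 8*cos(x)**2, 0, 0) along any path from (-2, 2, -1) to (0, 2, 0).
-3 + 3*cos(2) - 4*sin(4)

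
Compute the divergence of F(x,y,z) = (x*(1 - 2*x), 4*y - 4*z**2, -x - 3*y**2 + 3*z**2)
-4*x + 6*z + 5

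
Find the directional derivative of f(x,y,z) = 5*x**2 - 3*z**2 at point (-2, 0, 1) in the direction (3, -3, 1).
-66*sqrt(19)/19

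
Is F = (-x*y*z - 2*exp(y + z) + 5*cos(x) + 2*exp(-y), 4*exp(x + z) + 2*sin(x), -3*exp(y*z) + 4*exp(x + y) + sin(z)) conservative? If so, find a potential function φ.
No, ∇×F = (-3*z*exp(y*z) + 4*exp(x + y) - 4*exp(x + z), -x*y - 4*exp(x + y) - 2*exp(y + z), ((x*z + 4*exp(x + z) + 2*exp(y + z) + 2*cos(x))*exp(y) + 2)*exp(-y)) ≠ 0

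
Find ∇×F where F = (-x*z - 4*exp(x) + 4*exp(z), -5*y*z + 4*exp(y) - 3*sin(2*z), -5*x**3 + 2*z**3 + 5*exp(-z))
(5*y + 6*cos(2*z), 15*x**2 - x + 4*exp(z), 0)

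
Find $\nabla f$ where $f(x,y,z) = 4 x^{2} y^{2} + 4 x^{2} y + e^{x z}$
(8*x*y**2 + 8*x*y + z*exp(x*z), x**2*(8*y + 4), x*exp(x*z))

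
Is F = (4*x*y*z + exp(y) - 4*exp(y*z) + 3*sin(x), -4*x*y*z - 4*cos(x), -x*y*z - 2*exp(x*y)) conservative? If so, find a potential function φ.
No, ∇×F = (x*(4*y - z - 2*exp(x*y)), y*(4*x + z + 2*exp(x*y) - 4*exp(y*z)), -4*x*z - 4*y*z + 4*z*exp(y*z) - exp(y) + 4*sin(x)) ≠ 0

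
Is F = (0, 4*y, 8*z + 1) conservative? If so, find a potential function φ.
Yes, F is conservative. φ = 2*y**2 + 4*z**2 + z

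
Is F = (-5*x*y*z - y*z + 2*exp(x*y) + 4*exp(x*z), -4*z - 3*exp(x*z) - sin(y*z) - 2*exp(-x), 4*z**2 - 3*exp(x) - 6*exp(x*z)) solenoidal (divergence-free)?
No, ∇·F = -6*x*exp(x*z) - 5*y*z + 2*y*exp(x*y) + 4*z*exp(x*z) - z*cos(y*z) + 8*z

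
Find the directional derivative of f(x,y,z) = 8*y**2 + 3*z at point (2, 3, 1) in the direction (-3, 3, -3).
15*sqrt(3)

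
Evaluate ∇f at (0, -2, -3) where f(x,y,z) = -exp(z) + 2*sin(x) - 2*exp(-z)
(2, 0, (-1 + 2*exp(6))*exp(-3))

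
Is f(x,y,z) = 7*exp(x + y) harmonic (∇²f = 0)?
No, ∇²f = 14*exp(x + y)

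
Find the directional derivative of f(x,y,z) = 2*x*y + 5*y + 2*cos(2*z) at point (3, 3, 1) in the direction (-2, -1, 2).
-23/3 - 8*sin(2)/3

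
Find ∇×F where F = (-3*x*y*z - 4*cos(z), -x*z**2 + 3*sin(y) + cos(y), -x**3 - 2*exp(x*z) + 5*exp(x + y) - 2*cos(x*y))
(2*x*z + 2*x*sin(x*y) + 5*exp(x + y), 3*x**2 - 3*x*y - 2*y*sin(x*y) + 2*z*exp(x*z) - 5*exp(x + y) + 4*sin(z), z*(3*x - z))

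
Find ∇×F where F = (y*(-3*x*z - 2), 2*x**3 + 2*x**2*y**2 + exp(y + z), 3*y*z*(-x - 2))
(-3*z*(x + 2) - exp(y + z), 3*y*(-x + z), 6*x**2 + 4*x*y**2 + 3*x*z + 2)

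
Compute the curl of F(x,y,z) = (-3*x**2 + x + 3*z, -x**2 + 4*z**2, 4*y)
(4 - 8*z, 3, -2*x)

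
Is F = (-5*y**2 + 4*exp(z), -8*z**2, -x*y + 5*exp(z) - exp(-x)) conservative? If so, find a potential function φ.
No, ∇×F = (-x + 16*z, y + 4*exp(z) - exp(-x), 10*y) ≠ 0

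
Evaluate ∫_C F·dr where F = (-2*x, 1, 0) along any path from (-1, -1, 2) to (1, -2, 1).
-1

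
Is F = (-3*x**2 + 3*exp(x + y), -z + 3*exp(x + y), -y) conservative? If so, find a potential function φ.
Yes, F is conservative. φ = -x**3 - y*z + 3*exp(x + y)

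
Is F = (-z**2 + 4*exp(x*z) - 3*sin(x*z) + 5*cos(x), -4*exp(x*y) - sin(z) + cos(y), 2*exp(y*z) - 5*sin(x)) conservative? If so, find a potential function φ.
No, ∇×F = (2*z*exp(y*z) + cos(z), 4*x*exp(x*z) - 3*x*cos(x*z) - 2*z + 5*cos(x), -4*y*exp(x*y)) ≠ 0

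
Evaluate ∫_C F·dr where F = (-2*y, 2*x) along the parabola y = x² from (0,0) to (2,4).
16/3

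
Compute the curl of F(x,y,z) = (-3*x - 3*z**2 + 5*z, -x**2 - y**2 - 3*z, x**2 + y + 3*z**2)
(4, -2*x - 6*z + 5, -2*x)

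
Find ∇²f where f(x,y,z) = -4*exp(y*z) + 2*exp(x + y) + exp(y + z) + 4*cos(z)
-4*y**2*exp(y*z) - 4*z**2*exp(y*z) + 4*exp(x + y) + 2*exp(y + z) - 4*cos(z)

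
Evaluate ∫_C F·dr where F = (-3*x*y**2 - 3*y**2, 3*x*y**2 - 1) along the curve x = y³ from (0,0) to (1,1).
-137/40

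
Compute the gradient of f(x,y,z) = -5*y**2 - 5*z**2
(0, -10*y, -10*z)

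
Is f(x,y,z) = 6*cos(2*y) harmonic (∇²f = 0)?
No, ∇²f = -24*cos(2*y)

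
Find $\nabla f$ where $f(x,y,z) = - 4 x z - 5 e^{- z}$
(-4*z, 0, -4*x + 5*exp(-z))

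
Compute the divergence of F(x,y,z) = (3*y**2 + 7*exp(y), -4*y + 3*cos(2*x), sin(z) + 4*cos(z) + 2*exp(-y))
-4*sin(z) + cos(z) - 4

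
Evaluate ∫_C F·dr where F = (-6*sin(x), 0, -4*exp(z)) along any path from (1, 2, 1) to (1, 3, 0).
-4 + 4*E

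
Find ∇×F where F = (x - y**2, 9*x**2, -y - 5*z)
(-1, 0, 18*x + 2*y)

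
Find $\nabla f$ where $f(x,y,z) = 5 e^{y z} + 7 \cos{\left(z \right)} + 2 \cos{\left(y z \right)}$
(0, z*(5*exp(y*z) - 2*sin(y*z)), 5*y*exp(y*z) - 2*y*sin(y*z) - 7*sin(z))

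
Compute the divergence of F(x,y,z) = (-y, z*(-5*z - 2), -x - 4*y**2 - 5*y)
0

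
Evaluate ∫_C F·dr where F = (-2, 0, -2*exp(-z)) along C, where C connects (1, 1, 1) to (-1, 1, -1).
4 + 4*sinh(1)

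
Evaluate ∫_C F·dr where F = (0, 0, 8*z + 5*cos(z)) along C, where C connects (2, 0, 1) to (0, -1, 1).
0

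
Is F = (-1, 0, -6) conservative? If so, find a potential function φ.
Yes, F is conservative. φ = -x - 6*z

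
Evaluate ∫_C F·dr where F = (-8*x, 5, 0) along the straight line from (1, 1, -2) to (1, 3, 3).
10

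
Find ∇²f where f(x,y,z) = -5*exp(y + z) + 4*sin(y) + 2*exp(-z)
-10*exp(y + z) - 4*sin(y) + 2*exp(-z)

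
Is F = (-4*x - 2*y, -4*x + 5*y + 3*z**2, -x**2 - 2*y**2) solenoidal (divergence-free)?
No, ∇·F = 1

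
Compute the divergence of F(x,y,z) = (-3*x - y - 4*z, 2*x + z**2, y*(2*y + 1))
-3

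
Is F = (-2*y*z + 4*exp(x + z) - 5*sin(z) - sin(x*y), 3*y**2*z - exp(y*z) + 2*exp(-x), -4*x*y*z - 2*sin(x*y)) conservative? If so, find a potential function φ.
No, ∇×F = (-4*x*z - 2*x*cos(x*y) - 3*y**2 + y*exp(y*z), 4*y*z + 2*y*cos(x*y) - 2*y + 4*exp(x + z) - 5*cos(z), x*cos(x*y) + 2*z - 2*exp(-x)) ≠ 0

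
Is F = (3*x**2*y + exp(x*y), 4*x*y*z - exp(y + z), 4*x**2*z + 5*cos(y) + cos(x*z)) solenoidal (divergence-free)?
No, ∇·F = 4*x**2 + 6*x*y + 4*x*z - x*sin(x*z) + y*exp(x*y) - exp(y + z)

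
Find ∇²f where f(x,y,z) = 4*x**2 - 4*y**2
0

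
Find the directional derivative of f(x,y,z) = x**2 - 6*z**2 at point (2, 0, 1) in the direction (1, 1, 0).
2*sqrt(2)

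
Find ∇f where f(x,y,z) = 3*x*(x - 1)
(6*x - 3, 0, 0)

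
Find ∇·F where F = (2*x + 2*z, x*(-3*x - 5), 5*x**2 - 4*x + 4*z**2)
8*z + 2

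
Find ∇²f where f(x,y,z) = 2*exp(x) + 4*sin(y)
2*exp(x) - 4*sin(y)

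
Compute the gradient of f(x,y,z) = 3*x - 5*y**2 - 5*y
(3, -10*y - 5, 0)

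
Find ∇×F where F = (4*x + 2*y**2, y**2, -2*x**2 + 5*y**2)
(10*y, 4*x, -4*y)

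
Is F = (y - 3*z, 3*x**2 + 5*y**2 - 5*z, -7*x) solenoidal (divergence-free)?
No, ∇·F = 10*y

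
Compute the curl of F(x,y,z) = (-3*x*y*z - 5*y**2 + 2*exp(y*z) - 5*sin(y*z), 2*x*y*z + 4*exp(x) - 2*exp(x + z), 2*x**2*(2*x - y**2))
(-4*x**2*y - 2*x*y + 2*exp(x + z), -12*x**2 + 4*x*y**2 - 3*x*y + 2*y*exp(y*z) - 5*y*cos(y*z), 3*x*z + 2*y*z + 10*y - 2*z*exp(y*z) + 5*z*cos(y*z) + 4*exp(x) - 2*exp(x + z))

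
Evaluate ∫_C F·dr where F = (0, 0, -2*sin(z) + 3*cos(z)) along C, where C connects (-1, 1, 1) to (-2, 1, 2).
-3*sin(1) - 2*cos(1) + 2*cos(2) + 3*sin(2)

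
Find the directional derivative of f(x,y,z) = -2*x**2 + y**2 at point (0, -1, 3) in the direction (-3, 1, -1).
-2*sqrt(11)/11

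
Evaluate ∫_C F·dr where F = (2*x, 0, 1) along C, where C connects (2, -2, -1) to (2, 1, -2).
-1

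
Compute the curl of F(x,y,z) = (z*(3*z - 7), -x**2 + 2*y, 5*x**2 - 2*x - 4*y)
(-4, -10*x + 6*z - 5, -2*x)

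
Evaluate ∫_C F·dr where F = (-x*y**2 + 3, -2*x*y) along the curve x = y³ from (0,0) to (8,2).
-424/5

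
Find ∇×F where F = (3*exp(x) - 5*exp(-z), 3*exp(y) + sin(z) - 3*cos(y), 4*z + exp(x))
(-cos(z), -exp(x) + 5*exp(-z), 0)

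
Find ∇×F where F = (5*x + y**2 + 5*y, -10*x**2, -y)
(-1, 0, -20*x - 2*y - 5)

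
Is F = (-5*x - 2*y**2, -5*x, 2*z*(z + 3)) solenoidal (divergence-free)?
No, ∇·F = 4*z + 1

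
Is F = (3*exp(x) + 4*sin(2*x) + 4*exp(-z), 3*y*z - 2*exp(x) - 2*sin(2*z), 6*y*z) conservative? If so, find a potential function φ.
No, ∇×F = (-3*y + 6*z + 4*cos(2*z), -4*exp(-z), -2*exp(x)) ≠ 0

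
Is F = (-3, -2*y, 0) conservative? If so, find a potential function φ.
Yes, F is conservative. φ = -3*x - y**2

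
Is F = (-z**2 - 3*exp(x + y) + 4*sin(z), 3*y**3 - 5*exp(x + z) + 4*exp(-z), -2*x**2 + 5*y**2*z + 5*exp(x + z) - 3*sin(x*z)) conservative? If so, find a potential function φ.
No, ∇×F = (10*y*z + 5*exp(x + z) + 4*exp(-z), 4*x + 3*z*cos(x*z) - 2*z - 5*exp(x + z) + 4*cos(z), 3*exp(x + y) - 5*exp(x + z)) ≠ 0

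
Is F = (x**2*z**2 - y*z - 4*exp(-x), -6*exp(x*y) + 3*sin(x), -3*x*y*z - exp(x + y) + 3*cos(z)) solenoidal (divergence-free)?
No, ∇·F = -3*x*y + 2*x*z**2 - 6*x*exp(x*y) - 3*sin(z) + 4*exp(-x)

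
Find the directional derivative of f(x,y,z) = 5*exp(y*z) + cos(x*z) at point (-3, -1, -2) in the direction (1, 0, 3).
sqrt(10)*(-15*exp(2) + 11*sin(6))/10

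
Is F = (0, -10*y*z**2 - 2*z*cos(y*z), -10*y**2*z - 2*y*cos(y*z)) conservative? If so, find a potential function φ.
Yes, F is conservative. φ = -5*y**2*z**2 - 2*sin(y*z)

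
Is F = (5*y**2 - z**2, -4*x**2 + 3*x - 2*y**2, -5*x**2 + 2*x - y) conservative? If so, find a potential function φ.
No, ∇×F = (-1, 10*x - 2*z - 2, -8*x - 10*y + 3) ≠ 0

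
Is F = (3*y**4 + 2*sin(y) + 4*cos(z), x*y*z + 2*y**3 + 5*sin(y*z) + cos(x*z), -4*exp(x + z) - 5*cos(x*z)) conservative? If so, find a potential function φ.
No, ∇×F = (-x*y + x*sin(x*z) - 5*y*cos(y*z), -5*z*sin(x*z) + 4*exp(x + z) - 4*sin(z), -12*y**3 + y*z - z*sin(x*z) - 2*cos(y)) ≠ 0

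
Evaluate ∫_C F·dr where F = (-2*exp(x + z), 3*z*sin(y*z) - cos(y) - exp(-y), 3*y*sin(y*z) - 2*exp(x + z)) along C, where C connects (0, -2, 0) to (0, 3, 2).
-3*exp(2) - 3*cos(6) - sin(2) - sin(3) + exp(-3) + 5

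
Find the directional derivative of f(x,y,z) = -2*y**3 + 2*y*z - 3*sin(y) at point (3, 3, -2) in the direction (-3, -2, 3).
sqrt(22)*(3*cos(3) + 67)/11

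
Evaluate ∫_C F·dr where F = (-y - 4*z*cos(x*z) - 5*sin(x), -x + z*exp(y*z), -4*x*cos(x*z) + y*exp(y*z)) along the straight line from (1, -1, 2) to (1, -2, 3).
-4*sin(3) - exp(-2) + exp(-6) + 1 + 4*sin(2)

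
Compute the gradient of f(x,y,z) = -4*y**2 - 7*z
(0, -8*y, -7)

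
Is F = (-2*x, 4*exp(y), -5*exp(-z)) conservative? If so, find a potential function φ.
Yes, F is conservative. φ = -x**2 + 4*exp(y) + 5*exp(-z)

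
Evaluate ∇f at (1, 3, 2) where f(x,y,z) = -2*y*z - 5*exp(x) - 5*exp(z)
(-5*E, -4, -5*exp(2) - 6)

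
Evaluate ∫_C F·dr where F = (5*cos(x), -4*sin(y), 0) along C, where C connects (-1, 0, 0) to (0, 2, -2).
-4 + 4*cos(2) + 5*sin(1)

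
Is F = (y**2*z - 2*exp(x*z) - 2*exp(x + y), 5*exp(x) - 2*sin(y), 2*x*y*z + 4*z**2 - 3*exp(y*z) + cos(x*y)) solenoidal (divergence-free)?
No, ∇·F = 2*x*y - 3*y*exp(y*z) - 2*z*exp(x*z) + 8*z - 2*exp(x + y) - 2*cos(y)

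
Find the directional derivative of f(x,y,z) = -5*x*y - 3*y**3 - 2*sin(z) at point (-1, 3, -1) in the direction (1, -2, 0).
137*sqrt(5)/5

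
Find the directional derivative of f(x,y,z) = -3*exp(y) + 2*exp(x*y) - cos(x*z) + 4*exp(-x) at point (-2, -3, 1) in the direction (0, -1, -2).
sqrt(5)*(-4*exp(3)*sin(2) + 3 + 4*exp(9))*exp(-3)/5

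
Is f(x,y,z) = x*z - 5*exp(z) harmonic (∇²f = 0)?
No, ∇²f = -5*exp(z)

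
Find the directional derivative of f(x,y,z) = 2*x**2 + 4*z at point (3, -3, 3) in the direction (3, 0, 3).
8*sqrt(2)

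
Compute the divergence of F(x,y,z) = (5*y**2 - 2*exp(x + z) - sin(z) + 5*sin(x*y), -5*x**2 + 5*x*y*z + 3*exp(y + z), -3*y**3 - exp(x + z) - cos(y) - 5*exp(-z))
((5*x*z + 5*y*cos(x*y) - 3*exp(x + z) + 3*exp(y + z))*exp(z) + 5)*exp(-z)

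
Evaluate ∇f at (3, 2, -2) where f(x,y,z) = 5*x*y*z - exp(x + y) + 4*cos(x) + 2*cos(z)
(-exp(5) - 20 - 4*sin(3), -exp(5) - 30, 2*sin(2) + 30)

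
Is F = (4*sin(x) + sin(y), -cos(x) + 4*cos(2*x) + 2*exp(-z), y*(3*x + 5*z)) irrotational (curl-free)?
No, ∇×F = (3*x + 5*z + 2*exp(-z), -3*y, sin(x) - 8*sin(2*x) - cos(y))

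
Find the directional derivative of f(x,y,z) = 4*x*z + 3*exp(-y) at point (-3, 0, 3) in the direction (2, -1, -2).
17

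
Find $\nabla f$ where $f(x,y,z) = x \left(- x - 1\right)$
(-2*x - 1, 0, 0)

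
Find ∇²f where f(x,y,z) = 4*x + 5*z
0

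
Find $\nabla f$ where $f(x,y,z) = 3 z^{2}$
(0, 0, 6*z)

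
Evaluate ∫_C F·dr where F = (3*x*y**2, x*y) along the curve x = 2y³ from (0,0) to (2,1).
49/10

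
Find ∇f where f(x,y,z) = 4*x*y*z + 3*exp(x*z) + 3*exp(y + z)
(z*(4*y + 3*exp(x*z)), 4*x*z + 3*exp(y + z), 4*x*y + 3*x*exp(x*z) + 3*exp(y + z))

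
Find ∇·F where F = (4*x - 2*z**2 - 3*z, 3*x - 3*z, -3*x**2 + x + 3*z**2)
6*z + 4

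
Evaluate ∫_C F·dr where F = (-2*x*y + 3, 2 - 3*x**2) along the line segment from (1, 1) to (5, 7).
-274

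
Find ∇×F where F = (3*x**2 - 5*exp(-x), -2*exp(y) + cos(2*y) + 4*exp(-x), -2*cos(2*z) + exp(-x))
(0, exp(-x), -4*exp(-x))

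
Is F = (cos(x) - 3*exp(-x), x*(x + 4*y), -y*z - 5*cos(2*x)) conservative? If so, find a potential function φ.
No, ∇×F = (-z, -10*sin(2*x), 2*x + 4*y) ≠ 0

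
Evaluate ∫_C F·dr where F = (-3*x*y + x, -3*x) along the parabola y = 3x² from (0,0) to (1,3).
-31/4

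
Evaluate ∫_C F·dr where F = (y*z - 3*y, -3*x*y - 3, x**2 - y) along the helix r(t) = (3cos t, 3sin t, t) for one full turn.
9*pi*(4 - pi)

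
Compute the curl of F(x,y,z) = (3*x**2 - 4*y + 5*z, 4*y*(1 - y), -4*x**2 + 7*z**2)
(0, 8*x + 5, 4)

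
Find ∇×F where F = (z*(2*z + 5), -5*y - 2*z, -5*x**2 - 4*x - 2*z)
(2, 10*x + 4*z + 9, 0)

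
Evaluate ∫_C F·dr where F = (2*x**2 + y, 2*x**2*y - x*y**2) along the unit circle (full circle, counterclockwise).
-5*pi/4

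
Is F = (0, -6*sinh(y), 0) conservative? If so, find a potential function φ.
Yes, F is conservative. φ = -6*cosh(y)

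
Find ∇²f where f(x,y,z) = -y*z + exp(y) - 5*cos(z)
exp(y) + 5*cos(z)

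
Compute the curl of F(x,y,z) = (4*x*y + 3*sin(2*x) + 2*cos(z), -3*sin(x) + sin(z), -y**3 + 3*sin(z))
(-3*y**2 - cos(z), -2*sin(z), -4*x - 3*cos(x))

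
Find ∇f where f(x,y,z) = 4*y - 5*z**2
(0, 4, -10*z)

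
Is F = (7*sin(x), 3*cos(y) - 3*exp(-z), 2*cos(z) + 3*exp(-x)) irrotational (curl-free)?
No, ∇×F = (-3*exp(-z), 3*exp(-x), 0)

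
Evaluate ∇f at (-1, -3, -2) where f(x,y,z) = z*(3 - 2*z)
(0, 0, 11)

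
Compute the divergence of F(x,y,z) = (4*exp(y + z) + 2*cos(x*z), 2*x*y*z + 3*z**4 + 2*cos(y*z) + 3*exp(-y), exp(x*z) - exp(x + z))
2*x*z + x*exp(x*z) - 2*z*sin(x*z) - 2*z*sin(y*z) - exp(x + z) - 3*exp(-y)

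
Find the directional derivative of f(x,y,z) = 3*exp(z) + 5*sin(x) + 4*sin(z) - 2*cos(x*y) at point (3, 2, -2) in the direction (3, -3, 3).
sqrt(3)*((5*cos(3) - 2*sin(6))*exp(2) + 4*exp(2)*cos(2) + 3)*exp(-2)/3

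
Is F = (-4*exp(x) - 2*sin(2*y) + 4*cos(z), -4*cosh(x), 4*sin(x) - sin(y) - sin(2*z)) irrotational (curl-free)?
No, ∇×F = (-cos(y), -4*sin(z) - 4*cos(x), 4*cos(2*y) - 4*sinh(x))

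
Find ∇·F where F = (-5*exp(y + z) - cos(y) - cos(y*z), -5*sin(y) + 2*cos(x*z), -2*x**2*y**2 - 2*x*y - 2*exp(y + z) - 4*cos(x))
-2*exp(y + z) - 5*cos(y)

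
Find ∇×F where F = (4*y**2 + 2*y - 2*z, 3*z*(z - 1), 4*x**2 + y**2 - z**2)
(2*y - 6*z + 3, -8*x - 2, -8*y - 2)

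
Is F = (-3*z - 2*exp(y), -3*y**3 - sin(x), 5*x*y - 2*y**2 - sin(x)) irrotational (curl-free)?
No, ∇×F = (5*x - 4*y, -5*y + cos(x) - 3, 2*exp(y) - cos(x))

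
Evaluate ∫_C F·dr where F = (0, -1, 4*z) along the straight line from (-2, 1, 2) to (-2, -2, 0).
-5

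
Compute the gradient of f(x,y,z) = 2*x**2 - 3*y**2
(4*x, -6*y, 0)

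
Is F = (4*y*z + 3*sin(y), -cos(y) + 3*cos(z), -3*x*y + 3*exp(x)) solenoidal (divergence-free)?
No, ∇·F = sin(y)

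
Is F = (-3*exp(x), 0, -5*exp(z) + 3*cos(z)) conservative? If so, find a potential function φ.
Yes, F is conservative. φ = -3*exp(x) - 5*exp(z) + 3*sin(z)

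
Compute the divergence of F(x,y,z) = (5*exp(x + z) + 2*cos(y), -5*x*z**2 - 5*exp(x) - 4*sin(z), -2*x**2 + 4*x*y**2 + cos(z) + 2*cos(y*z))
-2*y*sin(y*z) + 5*exp(x + z) - sin(z)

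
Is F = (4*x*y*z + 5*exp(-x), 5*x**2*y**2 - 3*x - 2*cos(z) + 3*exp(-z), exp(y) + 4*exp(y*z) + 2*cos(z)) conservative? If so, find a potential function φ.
No, ∇×F = (4*z*exp(y*z) + exp(y) - 2*sin(z) + 3*exp(-z), 4*x*y, 10*x*y**2 - 4*x*z - 3) ≠ 0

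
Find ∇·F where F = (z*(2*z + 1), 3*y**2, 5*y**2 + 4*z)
6*y + 4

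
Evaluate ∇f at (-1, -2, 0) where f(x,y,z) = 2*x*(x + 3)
(2, 0, 0)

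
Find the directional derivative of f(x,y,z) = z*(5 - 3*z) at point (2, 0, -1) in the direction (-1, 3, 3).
33*sqrt(19)/19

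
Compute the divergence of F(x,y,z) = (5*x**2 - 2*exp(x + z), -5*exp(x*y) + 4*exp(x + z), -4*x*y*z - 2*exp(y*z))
-4*x*y - 5*x*exp(x*y) + 10*x - 2*y*exp(y*z) - 2*exp(x + z)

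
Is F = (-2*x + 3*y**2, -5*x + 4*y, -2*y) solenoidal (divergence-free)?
No, ∇·F = 2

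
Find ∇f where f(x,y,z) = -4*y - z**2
(0, -4, -2*z)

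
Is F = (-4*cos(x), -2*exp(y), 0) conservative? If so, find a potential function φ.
Yes, F is conservative. φ = -2*exp(y) - 4*sin(x)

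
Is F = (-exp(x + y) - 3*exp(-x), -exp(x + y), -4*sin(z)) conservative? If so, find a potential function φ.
Yes, F is conservative. φ = -exp(x + y) + 4*cos(z) + 3*exp(-x)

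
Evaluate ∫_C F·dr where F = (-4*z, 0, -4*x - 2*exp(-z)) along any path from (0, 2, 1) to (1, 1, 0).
2 - 2*exp(-1)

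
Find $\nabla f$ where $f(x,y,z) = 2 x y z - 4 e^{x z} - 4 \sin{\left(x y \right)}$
(2*y*z - 4*y*cos(x*y) - 4*z*exp(x*z), 2*x*(z - 2*cos(x*y)), 2*x*(y - 2*exp(x*z)))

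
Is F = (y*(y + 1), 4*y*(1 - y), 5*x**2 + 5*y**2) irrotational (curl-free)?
No, ∇×F = (10*y, -10*x, -2*y - 1)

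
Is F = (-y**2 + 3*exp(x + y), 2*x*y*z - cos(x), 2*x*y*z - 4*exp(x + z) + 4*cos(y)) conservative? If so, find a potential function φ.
No, ∇×F = (-2*x*y + 2*x*z - 4*sin(y), -2*y*z + 4*exp(x + z), 2*y*z + 2*y - 3*exp(x + y) + sin(x)) ≠ 0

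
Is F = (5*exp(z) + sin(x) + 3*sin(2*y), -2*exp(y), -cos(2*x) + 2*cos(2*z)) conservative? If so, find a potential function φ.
No, ∇×F = (0, 5*exp(z) - 2*sin(2*x), -6*cos(2*y)) ≠ 0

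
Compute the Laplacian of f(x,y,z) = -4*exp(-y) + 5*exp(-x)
-4*exp(-y) + 5*exp(-x)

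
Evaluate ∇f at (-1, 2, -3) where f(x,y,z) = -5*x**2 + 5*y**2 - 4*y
(10, 16, 0)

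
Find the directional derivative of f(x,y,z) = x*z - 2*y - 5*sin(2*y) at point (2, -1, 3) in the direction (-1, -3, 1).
5*sqrt(11)*(6*cos(2) + 1)/11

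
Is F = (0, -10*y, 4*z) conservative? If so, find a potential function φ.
Yes, F is conservative. φ = -5*y**2 + 2*z**2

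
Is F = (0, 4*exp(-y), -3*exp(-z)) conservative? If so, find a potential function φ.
Yes, F is conservative. φ = 3*exp(-z) - 4*exp(-y)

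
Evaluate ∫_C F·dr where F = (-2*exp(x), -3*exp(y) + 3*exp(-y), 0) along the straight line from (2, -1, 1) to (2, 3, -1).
3*((1 - exp(2))*exp(4) - 1 + exp(2))*exp(-3)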